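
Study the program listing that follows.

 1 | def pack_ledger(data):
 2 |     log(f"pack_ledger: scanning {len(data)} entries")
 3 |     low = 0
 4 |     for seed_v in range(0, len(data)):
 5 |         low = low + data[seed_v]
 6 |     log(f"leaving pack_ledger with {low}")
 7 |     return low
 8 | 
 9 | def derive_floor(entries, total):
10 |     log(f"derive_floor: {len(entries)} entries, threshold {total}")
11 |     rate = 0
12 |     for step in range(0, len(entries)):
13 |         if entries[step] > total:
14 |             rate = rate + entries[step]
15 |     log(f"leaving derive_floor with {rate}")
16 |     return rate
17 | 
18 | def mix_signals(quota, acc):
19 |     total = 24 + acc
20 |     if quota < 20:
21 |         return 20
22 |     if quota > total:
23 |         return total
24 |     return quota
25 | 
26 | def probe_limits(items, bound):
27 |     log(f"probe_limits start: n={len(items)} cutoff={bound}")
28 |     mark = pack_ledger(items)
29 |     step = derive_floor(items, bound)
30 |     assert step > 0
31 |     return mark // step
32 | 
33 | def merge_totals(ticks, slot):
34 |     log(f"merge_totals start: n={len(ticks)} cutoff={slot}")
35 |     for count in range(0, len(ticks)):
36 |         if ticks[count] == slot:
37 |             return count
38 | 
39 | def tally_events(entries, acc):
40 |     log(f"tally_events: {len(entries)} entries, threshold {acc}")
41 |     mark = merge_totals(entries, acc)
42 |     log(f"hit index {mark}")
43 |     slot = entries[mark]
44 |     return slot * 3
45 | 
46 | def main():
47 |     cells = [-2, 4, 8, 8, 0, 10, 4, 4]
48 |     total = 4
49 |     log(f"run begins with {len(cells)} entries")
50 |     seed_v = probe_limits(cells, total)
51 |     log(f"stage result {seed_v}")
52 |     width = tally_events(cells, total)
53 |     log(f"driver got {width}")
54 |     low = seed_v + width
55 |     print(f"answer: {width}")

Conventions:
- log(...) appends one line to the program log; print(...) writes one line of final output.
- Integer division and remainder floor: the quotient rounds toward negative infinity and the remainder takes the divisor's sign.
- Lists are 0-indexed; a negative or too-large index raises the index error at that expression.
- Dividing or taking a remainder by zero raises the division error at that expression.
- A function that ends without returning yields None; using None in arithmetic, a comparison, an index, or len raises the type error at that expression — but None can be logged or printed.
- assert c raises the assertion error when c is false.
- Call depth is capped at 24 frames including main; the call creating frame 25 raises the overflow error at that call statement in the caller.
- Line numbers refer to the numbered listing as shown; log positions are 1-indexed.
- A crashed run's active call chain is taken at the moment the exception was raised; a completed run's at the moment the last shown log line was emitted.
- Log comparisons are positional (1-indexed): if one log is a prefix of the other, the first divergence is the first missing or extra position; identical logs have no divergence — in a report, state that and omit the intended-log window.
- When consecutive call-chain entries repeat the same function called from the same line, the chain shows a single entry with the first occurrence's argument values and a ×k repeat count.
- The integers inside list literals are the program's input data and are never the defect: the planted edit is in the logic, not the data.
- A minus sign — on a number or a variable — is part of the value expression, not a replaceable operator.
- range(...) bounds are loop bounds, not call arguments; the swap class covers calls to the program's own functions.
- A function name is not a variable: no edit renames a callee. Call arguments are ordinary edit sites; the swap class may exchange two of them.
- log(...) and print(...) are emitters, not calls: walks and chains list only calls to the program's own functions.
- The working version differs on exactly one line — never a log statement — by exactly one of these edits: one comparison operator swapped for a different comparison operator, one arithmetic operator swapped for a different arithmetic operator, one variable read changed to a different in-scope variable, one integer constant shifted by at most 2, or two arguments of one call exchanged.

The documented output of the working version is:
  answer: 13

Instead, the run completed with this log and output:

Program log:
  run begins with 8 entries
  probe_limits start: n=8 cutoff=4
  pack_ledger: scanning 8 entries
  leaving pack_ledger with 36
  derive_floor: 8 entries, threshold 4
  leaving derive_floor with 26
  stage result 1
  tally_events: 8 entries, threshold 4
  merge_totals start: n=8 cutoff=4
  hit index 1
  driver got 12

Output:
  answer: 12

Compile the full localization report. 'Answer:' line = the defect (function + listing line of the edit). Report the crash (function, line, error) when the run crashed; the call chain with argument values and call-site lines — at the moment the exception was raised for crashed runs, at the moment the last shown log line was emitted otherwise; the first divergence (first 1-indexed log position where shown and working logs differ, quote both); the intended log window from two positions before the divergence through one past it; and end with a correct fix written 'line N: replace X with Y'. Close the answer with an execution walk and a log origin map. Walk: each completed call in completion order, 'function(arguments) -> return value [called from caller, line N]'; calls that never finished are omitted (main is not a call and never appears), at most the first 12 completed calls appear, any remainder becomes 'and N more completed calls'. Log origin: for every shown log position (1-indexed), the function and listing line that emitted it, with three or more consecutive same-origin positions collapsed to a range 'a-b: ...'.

Answer: the defect is in main at line 55.
Core observation: The two runs log identically and part ways only at the printed values.
Call chain: main.
First divergence: there is none — every log position agrees.
Execution walk:
  pack_ledger([-2, 4, 8, 8, 0, 10, 4, 4]) -> 36  [called from probe_limits, line 28]
  derive_floor([-2, 4, 8, 8, 0, 10, 4, 4], 4) -> 26  [called from probe_limits, line 29]
  probe_limits([-2, 4, 8, 8, 0, 10, 4, 4], 4) -> 1  [called from main, line 50]
  merge_totals([-2, 4, 8, 8, 0, 10, 4, 4], 4) -> 1  [called from tally_events, line 41]
  tally_events([-2, 4, 8, 8, 0, 10, 4, 4], 4) -> 12  [called from main, line 52]
Origin of each log line:
  1: logged in main at line 49
  2: logged in probe_limits at line 27
  3: logged in pack_ledger at line 2
  4: logged in pack_ledger at line 6
  5: logged in derive_floor at line 10
  6: logged in derive_floor at line 15
  7: logged in main at line 51
  8: logged in tally_events at line 40
  9: logged in merge_totals at line 34
  10: logged in tally_events at line 42
  11: logged in main at line 53
A correct fix: line 55: replace `width` with `low`.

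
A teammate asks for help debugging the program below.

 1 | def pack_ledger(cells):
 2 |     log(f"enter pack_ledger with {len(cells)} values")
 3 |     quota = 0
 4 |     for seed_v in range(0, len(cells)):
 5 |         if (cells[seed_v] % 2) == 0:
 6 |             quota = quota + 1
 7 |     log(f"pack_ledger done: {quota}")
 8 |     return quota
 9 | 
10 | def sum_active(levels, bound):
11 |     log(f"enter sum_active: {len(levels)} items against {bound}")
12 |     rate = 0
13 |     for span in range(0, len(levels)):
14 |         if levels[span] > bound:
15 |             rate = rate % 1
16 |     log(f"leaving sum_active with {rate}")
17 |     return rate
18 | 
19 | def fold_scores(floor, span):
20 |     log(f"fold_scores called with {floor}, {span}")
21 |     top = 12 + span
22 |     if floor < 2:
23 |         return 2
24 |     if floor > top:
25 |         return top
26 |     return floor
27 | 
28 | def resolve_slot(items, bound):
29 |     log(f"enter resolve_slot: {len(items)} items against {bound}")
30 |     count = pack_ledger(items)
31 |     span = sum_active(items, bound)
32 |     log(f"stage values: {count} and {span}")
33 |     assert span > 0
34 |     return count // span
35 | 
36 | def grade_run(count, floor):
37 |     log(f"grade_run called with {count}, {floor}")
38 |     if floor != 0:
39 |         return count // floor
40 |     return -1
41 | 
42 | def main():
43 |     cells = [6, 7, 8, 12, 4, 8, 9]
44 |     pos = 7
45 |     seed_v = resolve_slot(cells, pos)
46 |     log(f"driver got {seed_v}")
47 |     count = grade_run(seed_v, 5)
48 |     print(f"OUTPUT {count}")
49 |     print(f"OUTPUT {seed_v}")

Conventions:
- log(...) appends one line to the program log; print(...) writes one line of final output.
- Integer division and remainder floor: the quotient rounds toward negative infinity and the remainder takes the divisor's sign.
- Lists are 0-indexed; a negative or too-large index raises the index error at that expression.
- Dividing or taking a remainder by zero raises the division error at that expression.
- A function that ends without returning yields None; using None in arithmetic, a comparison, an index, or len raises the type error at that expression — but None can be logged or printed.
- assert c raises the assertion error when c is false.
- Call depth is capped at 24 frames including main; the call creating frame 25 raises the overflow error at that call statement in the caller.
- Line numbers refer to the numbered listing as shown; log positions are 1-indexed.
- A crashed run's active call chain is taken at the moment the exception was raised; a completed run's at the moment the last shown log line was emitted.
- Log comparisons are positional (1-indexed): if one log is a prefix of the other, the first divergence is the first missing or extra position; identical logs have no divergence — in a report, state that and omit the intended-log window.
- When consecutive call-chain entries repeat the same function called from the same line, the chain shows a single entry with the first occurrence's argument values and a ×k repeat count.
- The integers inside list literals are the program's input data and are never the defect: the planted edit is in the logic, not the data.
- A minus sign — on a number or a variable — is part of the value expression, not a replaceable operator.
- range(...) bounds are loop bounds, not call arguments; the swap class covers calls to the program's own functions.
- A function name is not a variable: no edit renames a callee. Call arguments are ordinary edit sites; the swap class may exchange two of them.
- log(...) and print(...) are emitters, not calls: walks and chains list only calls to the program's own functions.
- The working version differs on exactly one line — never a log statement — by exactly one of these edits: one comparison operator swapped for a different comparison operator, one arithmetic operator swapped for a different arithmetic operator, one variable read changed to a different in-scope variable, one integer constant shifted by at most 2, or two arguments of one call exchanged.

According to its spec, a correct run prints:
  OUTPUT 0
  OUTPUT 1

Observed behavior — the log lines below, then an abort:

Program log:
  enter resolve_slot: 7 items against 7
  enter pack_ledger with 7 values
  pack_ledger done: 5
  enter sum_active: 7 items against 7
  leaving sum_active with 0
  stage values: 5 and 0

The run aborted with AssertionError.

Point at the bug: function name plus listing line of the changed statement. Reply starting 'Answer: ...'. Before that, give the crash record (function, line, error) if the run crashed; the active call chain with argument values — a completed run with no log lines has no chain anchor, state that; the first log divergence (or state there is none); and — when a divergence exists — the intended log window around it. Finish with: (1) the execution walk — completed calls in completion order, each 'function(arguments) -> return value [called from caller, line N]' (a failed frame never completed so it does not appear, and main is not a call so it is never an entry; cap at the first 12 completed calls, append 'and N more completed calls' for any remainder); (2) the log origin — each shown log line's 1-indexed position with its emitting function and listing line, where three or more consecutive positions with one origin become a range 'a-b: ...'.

Answer: the defect is in sum_active at line 15.
Core observation: The log first diverges at position 5: the faulty run prints 'leaving sum_active with 0' where the working version prints 'leaving sum_active with 4'.
Crash: resolve_slot, line 33, AssertionError.
Call chain: main -> resolve_slot([6, 7, 8, 12, 4, 8, 9], 7) (called at line 45).
First divergence: position 5 — shown 'leaving sum_active with 0', intended 'leaving sum_active with 4'.
Intended log window:
  3: pack_ledger done: 5
  4: enter sum_active: 7 items against 7
  5: leaving sum_active with 4
  6: stage values: 5 and 4
Execution walk:
  pack_ledger([6, 7, 8, 12, 4, 8, 9]) -> 5  [called from resolve_slot, line 30]
  sum_active([6, 7, 8, 12, 4, 8, 9], 7) -> 0  [called from resolve_slot, line 31]
Log origins:
  1 — resolve_slot, line 29
  2 — pack_ledger, line 2
  3 — pack_ledger, line 7
  4 — sum_active, line 11
  5 — sum_active, line 16
  6 — resolve_slot, line 32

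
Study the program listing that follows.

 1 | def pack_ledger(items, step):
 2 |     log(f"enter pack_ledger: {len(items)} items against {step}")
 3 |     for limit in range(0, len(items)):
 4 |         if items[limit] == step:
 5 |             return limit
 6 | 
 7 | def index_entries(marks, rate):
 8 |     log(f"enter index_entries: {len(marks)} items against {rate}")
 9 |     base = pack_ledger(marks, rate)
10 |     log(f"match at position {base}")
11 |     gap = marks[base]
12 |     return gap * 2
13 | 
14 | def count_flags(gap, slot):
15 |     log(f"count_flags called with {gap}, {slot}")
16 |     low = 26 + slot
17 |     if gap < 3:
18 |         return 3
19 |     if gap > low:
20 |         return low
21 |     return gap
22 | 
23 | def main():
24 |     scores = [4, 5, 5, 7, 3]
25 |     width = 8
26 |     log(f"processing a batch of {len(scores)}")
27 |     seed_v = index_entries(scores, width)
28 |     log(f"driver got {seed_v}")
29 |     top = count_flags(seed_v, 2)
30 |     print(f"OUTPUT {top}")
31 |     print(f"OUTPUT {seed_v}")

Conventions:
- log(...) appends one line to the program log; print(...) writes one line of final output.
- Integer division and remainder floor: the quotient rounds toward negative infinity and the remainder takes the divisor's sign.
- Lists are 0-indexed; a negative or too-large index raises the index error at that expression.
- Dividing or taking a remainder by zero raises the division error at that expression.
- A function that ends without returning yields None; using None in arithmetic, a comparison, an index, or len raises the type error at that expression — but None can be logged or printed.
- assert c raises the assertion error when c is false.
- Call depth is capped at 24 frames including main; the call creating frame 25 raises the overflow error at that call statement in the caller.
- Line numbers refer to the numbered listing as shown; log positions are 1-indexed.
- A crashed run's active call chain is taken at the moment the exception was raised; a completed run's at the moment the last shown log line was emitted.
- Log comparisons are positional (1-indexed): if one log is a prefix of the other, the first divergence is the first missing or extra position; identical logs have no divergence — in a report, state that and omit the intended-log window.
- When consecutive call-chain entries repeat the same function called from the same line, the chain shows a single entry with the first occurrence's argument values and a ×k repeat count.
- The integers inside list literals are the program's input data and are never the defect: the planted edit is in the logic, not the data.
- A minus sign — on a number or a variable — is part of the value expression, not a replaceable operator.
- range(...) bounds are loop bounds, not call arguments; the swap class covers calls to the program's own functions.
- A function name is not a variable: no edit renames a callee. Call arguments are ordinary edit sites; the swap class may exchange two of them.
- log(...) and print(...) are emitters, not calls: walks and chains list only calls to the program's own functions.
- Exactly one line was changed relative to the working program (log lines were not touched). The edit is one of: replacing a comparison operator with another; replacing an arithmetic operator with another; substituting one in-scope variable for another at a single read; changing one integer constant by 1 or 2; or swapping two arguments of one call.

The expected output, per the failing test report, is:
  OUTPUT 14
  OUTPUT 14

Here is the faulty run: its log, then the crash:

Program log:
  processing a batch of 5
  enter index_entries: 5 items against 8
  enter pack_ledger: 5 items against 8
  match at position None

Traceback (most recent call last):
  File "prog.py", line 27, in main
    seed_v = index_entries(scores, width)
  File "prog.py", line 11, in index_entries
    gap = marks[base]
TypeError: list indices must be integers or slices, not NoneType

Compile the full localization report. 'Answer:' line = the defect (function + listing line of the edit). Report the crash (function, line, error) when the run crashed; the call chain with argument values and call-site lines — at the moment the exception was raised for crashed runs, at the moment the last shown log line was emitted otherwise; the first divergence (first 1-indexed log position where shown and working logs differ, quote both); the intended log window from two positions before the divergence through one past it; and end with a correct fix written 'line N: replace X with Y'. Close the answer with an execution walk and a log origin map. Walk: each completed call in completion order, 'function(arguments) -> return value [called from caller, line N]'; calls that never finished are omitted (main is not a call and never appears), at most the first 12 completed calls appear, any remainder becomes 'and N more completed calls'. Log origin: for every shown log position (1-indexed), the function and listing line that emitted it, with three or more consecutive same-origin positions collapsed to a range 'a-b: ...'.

Answer: the defect is in main at line 25.
Key fact: At log position 2 the runs split — shown 'enter index_entries: 5 items against 8', but the working version logs 'enter index_entries: 5 items against 7'.
Crash: index_entries, line 11, TypeError.
Call chain: main -> index_entries([4, 5, 5, 7, 3], 8) (called at line 27).
First divergence: at position 2 the run shows 'enter index_entries: 5 items against 8' where the working version logs 'enter index_entries: 5 items against 7'.
Intended log window:
  1: processing a batch of 5
  2: enter index_entries: 5 items against 7
  3: enter pack_ledger: 5 items against 7
Execution walk:
  pack_ledger([4, 5, 5, 7, 3], 8) -> None  [called from index_entries, line 9]
Log origins:
  1: from main, line 26
  2: from index_entries, line 8
  3: from pack_ledger, line 2
  4: from index_entries, line 10
A correct fix: line 25: replace `8` with `7`.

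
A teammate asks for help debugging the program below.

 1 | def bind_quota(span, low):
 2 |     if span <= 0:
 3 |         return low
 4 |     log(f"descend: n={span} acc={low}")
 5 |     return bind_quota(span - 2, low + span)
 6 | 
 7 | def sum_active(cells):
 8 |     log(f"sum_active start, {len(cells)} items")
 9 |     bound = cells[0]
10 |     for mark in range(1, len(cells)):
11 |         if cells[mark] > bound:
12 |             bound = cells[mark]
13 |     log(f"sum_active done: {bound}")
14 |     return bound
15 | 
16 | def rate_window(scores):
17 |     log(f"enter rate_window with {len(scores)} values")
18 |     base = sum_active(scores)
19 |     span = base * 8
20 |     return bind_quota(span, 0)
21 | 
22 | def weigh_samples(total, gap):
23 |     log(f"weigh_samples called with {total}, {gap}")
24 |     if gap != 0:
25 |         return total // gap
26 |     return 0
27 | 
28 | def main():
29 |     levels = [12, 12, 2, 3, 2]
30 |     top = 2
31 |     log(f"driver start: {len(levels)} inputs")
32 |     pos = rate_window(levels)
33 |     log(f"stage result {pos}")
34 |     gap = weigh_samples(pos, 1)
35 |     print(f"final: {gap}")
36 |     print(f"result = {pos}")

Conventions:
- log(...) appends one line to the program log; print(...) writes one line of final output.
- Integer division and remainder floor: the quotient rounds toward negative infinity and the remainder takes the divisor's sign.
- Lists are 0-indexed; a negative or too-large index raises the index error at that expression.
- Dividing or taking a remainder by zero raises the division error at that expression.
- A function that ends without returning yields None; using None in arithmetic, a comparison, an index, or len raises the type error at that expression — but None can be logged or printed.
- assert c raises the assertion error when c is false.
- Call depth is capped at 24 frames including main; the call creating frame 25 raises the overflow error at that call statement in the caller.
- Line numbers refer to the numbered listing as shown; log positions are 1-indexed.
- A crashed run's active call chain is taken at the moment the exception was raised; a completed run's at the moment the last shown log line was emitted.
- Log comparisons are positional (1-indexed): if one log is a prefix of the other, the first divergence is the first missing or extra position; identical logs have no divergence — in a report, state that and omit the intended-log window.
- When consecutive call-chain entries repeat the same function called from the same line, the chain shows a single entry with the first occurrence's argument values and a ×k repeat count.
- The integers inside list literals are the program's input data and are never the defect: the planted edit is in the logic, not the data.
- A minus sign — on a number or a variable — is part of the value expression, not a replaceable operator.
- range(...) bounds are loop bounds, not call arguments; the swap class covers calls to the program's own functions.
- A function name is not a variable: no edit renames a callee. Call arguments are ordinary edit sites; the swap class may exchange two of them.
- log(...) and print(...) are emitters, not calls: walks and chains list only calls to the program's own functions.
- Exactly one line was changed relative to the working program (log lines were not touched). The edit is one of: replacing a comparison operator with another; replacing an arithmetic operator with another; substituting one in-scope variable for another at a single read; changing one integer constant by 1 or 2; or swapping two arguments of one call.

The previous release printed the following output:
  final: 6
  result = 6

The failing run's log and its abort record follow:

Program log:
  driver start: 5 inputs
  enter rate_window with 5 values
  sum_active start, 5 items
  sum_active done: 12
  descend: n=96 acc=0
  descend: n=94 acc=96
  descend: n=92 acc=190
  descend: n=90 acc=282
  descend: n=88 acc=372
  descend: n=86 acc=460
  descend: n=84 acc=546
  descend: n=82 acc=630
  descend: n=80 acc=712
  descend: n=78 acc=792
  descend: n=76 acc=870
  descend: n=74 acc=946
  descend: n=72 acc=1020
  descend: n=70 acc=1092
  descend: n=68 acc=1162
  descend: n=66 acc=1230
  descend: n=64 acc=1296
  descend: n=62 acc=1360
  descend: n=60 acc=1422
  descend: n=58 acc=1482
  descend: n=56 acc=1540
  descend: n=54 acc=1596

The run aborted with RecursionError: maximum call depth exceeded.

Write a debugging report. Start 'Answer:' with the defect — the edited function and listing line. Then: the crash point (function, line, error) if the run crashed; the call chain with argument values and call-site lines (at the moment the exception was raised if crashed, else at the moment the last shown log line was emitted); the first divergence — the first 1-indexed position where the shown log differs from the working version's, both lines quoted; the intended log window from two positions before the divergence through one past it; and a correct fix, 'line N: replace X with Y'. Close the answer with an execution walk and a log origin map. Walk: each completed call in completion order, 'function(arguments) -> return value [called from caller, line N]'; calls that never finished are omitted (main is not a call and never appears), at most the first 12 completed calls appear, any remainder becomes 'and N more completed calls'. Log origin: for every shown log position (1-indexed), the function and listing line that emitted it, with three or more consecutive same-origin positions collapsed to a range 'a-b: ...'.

Answer: the defect is in rate_window at line 19.
The tell: The earliest visible damage is log position 5 — 'descend: n=96 acc=0' rather than the intended 'descend: n=4 acc=0'.
Crash: bind_quota, line 5, RecursionError.
Call chain: main -> rate_window([12, 12, 2, 3, 2]) (called at line 32) -> bind_quota(96, 0) (called at line 20) -> bind_quota(94, 96) (called at line 5) ×21.
First divergence: position 5; shown 'descend: n=96 acc=0' vs intended 'descend: n=4 acc=0'.
Intended log window:
  3: sum_active start, 5 items
  4: sum_active done: 12
  5: descend: n=4 acc=0
  6: descend: n=2 acc=4
Execution walk:
  sum_active([12, 12, 2, 3, 2]) -> 12  [called from rate_window, line 18]
Origin of each log line:
  1: emitted by main (line 31)
  2: emitted by rate_window (line 17)
  3: emitted by sum_active (line 8)
  4: emitted by sum_active (line 13)
  5-26: emitted by bind_quota (line 4)
A correct fix: line 19: replace `*` with `%`.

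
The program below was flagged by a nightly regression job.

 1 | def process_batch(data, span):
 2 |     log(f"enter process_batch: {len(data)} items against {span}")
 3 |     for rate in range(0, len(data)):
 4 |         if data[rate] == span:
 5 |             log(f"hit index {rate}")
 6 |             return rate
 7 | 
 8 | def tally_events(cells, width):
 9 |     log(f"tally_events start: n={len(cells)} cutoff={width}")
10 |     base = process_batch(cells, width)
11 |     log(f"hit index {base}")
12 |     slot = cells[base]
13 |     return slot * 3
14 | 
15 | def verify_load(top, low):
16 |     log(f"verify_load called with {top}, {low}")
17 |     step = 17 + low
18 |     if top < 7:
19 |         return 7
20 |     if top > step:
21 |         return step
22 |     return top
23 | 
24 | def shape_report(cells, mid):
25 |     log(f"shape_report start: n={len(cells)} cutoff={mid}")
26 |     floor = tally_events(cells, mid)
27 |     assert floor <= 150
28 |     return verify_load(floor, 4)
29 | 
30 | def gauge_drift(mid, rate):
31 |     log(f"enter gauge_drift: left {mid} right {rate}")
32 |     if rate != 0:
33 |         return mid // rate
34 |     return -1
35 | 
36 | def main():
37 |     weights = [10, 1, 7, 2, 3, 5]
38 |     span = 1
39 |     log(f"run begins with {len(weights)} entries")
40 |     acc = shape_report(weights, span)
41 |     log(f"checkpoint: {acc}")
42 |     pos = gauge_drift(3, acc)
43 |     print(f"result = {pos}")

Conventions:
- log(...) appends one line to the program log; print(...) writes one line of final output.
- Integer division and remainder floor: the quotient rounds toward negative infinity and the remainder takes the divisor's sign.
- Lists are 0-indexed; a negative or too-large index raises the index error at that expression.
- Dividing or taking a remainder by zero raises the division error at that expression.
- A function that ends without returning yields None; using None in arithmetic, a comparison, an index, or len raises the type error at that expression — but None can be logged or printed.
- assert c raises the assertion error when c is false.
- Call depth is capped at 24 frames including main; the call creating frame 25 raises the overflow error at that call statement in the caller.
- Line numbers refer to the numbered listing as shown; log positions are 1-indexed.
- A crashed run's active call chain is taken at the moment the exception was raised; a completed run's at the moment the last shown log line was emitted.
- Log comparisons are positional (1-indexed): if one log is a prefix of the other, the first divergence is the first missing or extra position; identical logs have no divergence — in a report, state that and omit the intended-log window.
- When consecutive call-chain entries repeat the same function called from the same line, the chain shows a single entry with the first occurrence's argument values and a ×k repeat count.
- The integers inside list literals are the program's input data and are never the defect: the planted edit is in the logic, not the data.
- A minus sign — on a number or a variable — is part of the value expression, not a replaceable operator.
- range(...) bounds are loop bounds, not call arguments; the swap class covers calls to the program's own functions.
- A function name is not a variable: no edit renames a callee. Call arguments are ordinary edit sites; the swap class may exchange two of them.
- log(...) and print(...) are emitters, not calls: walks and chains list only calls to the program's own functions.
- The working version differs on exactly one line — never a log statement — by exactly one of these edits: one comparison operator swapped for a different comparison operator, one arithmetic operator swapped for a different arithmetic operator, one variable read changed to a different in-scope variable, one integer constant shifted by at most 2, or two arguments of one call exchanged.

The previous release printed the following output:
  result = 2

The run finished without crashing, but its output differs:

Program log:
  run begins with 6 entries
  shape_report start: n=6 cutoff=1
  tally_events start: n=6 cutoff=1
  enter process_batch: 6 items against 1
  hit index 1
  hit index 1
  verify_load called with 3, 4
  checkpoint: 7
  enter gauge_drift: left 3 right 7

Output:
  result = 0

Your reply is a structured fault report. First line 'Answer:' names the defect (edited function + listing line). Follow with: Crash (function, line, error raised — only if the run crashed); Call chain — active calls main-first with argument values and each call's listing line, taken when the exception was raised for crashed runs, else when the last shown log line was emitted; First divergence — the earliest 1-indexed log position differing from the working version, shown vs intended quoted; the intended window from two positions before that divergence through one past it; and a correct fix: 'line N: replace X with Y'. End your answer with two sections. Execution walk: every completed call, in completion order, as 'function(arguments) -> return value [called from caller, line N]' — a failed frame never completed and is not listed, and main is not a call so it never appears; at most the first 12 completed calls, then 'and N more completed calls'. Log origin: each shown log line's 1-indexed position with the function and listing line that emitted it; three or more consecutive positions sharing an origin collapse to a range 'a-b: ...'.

Answer: the defect is in main at line 42.
Core observation: Log line 9 is where behavior first shows: 'enter gauge_drift: left 3 right 7' appears instead of 'enter gauge_drift: left 7 right 3'.
Call chain: main -> gauge_drift(3, 7) (called at line 42).
First divergence: position 9; shown 'enter gauge_drift: left 3 right 7' vs intended 'enter gauge_drift: left 7 right 3'.
Intended log window:
  7: verify_load called with 3, 4
  8: checkpoint: 7
  9: enter gauge_drift: left 7 right 3
Execution walk:
  process_batch([10, 1, 7, 2, 3, 5], 1) -> 1  [called from tally_events, line 10]
  tally_events([10, 1, 7, 2, 3, 5], 1) -> 3  [called from shape_report, line 26]
  verify_load(3, 4) -> 7  [called from shape_report, line 28]
  shape_report([10, 1, 7, 2, 3, 5], 1) -> 7  [called from main, line 40]
  gauge_drift(3, 7) -> 0  [called from main, line 42]
Origin of each log line:
  1: from main, line 39
  2: from shape_report, line 25
  3: from tally_events, line 9
  4: from process_batch, line 2
  5: from process_batch, line 5
  6: from tally_events, line 11
  7: from verify_load, line 16
  8: from main, line 41
  9: from gauge_drift, line 31
A correct fix: line 42: replace `gauge_drift(3, acc)` with `gauge_drift(acc, 3)`.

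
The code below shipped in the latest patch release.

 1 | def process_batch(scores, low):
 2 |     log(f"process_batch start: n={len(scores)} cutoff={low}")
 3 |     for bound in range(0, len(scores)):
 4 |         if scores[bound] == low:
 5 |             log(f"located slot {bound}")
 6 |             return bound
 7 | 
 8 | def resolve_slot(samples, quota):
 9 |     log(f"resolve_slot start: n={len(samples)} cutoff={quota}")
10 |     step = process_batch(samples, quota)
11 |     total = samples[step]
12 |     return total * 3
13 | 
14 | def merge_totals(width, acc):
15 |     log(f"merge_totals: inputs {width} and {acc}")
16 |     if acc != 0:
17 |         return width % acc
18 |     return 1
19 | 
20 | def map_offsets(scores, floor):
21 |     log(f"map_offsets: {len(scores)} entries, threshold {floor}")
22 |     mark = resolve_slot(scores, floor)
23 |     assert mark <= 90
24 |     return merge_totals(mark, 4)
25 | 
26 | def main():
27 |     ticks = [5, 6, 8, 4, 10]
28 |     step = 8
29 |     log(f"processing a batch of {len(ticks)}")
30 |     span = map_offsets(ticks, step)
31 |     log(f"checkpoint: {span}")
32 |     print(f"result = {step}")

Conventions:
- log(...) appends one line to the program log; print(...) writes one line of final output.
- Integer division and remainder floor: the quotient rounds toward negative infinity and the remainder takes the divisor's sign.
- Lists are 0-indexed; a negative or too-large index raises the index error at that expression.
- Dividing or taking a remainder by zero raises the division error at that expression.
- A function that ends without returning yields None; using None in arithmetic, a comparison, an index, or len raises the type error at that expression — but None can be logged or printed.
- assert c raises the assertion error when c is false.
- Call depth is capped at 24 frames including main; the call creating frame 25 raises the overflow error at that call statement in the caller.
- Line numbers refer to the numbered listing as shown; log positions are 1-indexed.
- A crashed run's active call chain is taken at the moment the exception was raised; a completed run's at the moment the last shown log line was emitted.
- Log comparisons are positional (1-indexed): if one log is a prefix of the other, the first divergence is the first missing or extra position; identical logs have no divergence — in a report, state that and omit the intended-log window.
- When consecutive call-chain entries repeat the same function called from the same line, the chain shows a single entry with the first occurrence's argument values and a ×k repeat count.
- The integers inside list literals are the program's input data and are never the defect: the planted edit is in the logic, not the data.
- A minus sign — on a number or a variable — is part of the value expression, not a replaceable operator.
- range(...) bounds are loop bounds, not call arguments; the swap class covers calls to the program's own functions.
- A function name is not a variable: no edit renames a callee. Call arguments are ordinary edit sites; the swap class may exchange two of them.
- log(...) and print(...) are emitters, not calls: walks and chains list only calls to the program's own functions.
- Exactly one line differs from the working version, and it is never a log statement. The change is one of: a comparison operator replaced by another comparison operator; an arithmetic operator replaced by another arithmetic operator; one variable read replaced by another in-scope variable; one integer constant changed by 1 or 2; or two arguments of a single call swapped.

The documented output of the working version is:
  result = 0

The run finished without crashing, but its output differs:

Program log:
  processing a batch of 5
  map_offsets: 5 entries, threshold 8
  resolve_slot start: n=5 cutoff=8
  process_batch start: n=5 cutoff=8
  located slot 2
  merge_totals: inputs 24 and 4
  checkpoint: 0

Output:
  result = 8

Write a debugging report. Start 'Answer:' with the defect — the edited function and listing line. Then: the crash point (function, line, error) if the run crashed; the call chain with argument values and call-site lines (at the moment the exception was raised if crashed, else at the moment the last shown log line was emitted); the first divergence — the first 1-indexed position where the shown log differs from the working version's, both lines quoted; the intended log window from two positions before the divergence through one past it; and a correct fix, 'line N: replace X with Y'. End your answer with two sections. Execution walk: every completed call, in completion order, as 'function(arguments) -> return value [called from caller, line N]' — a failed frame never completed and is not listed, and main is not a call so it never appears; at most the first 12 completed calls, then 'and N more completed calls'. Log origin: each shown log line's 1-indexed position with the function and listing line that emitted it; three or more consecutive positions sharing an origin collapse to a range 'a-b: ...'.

Answer: the defect is in main at line 32.
The tell: Log streams are identical — the defect surfaces only in the printed output.
Call chain: main.
First divergence: none; the two logs match at every position.
Execution walk:
  process_batch([5, 6, 8, 4, 10], 8) -> 2  [called from resolve_slot, line 10]
  resolve_slot([5, 6, 8, 4, 10], 8) -> 24  [called from map_offsets, line 22]
  merge_totals(24, 4) -> 0  [called from map_offsets, line 24]
  map_offsets([5, 6, 8, 4, 10], 8) -> 0  [called from main, line 30]
Origin of each log line:
  1: from main, line 29
  2: from map_offsets, line 21
  3: from resolve_slot, line 9
  4: from process_batch, line 2
  5: from process_batch, line 5
  6: from merge_totals, line 15
  7: from main, line 31
A correct fix: line 32: replace `step` with `span`.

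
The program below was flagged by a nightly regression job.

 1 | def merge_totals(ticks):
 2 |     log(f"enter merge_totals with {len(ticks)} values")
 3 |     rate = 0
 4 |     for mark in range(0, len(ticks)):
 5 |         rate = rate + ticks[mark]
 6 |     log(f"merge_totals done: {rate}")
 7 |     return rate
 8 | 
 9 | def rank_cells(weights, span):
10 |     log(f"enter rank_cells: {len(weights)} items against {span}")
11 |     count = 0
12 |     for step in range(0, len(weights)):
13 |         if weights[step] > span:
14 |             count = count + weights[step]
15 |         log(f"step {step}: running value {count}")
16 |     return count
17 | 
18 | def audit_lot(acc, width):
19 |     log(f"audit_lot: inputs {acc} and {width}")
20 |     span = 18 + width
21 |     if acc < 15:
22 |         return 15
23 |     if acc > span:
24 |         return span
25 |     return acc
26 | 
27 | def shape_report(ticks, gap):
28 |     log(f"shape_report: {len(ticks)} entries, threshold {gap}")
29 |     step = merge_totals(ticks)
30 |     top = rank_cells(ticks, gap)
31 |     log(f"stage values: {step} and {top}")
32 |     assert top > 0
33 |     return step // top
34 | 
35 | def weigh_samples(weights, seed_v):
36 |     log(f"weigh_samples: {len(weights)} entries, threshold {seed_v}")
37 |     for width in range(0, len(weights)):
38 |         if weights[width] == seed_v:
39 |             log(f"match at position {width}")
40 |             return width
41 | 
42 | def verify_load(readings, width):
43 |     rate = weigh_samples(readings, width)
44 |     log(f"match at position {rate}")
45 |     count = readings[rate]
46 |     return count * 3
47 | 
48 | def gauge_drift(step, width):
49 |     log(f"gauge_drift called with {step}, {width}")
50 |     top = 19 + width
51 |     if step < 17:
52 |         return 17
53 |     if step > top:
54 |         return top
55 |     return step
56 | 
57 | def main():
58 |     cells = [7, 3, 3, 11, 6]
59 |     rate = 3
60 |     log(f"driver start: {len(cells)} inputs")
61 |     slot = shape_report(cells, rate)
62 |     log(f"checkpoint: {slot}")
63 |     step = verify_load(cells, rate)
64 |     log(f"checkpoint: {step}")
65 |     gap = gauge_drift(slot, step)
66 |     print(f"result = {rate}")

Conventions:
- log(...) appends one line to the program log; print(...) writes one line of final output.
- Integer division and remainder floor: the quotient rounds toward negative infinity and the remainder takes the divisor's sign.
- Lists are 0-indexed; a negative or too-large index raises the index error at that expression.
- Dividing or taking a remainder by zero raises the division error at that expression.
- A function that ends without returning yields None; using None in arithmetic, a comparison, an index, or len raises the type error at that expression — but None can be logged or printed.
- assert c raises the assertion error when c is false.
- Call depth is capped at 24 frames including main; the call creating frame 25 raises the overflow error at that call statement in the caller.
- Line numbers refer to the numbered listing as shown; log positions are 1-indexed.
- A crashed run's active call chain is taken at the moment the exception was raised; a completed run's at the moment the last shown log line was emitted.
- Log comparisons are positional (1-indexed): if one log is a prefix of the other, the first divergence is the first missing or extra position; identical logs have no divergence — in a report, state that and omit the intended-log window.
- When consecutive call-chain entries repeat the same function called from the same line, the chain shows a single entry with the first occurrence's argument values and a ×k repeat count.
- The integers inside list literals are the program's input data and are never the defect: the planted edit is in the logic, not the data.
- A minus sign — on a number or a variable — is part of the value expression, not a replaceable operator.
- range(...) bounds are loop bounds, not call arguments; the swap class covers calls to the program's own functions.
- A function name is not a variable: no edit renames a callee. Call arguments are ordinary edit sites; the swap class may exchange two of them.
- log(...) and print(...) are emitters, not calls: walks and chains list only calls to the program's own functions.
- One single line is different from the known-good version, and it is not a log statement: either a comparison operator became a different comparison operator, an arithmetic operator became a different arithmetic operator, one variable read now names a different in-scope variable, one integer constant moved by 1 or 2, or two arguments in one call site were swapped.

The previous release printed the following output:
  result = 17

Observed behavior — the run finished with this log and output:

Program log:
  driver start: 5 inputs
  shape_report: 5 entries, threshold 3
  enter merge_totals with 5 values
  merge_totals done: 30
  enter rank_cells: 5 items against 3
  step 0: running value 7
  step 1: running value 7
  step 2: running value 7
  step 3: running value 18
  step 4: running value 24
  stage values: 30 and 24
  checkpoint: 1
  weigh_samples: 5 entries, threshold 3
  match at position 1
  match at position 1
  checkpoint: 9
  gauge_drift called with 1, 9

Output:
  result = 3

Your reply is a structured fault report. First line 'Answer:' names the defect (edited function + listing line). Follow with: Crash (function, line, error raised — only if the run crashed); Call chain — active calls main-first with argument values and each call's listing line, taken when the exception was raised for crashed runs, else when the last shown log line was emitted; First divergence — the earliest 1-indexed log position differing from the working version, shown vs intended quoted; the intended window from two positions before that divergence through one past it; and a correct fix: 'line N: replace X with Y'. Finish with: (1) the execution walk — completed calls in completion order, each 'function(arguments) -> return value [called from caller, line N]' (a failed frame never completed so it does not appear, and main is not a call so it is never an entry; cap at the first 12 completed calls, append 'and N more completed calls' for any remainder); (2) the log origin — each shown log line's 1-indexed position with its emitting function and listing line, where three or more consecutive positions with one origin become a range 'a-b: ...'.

Answer: the defect is in main at line 66.
Key observation: Every logged value matches the working version; the printed result is what differs.
Call chain: main -> gauge_drift(1, 9) (called at line 65).
First divergence: there is none — every log position agrees.
Execution walk:
  merge_totals([7, 3, 3, 11, 6]) -> 30  [called from shape_report, line 29]
  rank_cells([7, 3, 3, 11, 6], 3) -> 24  [called from shape_report, line 30]
  shape_report([7, 3, 3, 11, 6], 3) -> 1  [called from main, line 61]
  weigh_samples([7, 3, 3, 11, 6], 3) -> 1  [called from verify_load, line 43]
  verify_load([7, 3, 3, 11, 6], 3) -> 9  [called from main, line 63]
  gauge_drift(1, 9) -> 17  [called from main, line 65]
Log origin:
  1: from main, line 60
  2: from shape_report, line 28
  3: from merge_totals, line 2
  4: from merge_totals, line 6
  5: from rank_cells, line 10
  6-10: from rank_cells, line 15
  11: from shape_report, line 31
  12: from main, line 62
  13: from weigh_samples, line 36
  14: from weigh_samples, line 39
  15: from verify_load, line 44
  16: from main, line 64
  17: from gauge_drift, line 49
A correct fix: line 66: replace `rate` with `gap`.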